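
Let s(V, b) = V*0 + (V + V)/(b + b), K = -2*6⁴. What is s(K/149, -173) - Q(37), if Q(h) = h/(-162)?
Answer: 1373653/4175874 ≈ 0.32895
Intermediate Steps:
Q(h) = -h/162 (Q(h) = h*(-1/162) = -h/162)
K = -2592 (K = -2*1296 = -2592)
s(V, b) = V/b (s(V, b) = 0 + (2*V)/((2*b)) = 0 + (2*V)*(1/(2*b)) = 0 + V/b = V/b)
s(K/149, -173) - Q(37) = -2592/149/(-173) - (-1)*37/162 = -2592*1/149*(-1/173) - 1*(-37/162) = -2592/149*(-1/173) + 37/162 = 2592/25777 + 37/162 = 1373653/4175874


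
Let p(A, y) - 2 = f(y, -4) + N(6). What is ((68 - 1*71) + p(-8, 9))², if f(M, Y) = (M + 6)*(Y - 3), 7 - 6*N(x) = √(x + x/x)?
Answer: (629 + √7)²/36 ≈ 11083.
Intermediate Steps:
N(x) = 7/6 - √(1 + x)/6 (N(x) = 7/6 - √(x + x/x)/6 = 7/6 - √(x + 1)/6 = 7/6 - √(1 + x)/6)
f(M, Y) = (-3 + Y)*(6 + M) (f(M, Y) = (6 + M)*(-3 + Y) = (-3 + Y)*(6 + M))
p(A, y) = -233/6 - 7*y - √7/6 (p(A, y) = 2 + ((-18 - 3*y + 6*(-4) + y*(-4)) + (7/6 - √(1 + 6)/6)) = 2 + ((-18 - 3*y - 24 - 4*y) + (7/6 - √7/6)) = 2 + ((-42 - 7*y) + (7/6 - √7/6)) = 2 + (-245/6 - 7*y - √7/6) = -233/6 - 7*y - √7/6)
((68 - 1*71) + p(-8, 9))² = ((68 - 1*71) + (-233/6 - 7*9 - √7/6))² = ((68 - 71) + (-233/6 - 63 - √7/6))² = (-3 + (-611/6 - √7/6))² = (-629/6 - √7/6)²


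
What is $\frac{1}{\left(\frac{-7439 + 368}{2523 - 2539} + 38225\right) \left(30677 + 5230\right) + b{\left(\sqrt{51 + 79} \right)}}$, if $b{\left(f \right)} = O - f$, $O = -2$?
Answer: $\frac{71086782608}{98697864483536151189} + \frac{256 \sqrt{130}}{493489322417680755945} \approx 7.2025 \cdot 10^{-10}$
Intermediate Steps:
$b{\left(f \right)} = -2 - f$
$\frac{1}{\left(\frac{-7439 + 368}{2523 - 2539} + 38225\right) \left(30677 + 5230\right) + b{\left(\sqrt{51 + 79} \right)}} = \frac{1}{\left(\frac{-7439 + 368}{2523 - 2539} + 38225\right) \left(30677 + 5230\right) - \left(2 + \sqrt{51 + 79}\right)} = \frac{1}{\left(- \frac{7071}{-16} + 38225\right) 35907 - \left(2 + \sqrt{130}\right)} = \frac{1}{\left(\left(-7071\right) \left(- \frac{1}{16}\right) + 38225\right) 35907 - \left(2 + \sqrt{130}\right)} = \frac{1}{\left(\frac{7071}{16} + 38225\right) 35907 - \left(2 + \sqrt{130}\right)} = \frac{1}{\frac{618671}{16} \cdot 35907 - \left(2 + \sqrt{130}\right)} = \frac{1}{\frac{22214619597}{16} - \left(2 + \sqrt{130}\right)} = \frac{1}{\frac{22214619565}{16} - \sqrt{130}}$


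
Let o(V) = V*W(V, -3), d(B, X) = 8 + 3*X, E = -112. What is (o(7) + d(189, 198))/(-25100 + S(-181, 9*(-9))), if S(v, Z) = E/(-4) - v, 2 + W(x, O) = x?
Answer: -637/24891 ≈ -0.025592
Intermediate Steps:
W(x, O) = -2 + x
o(V) = V*(-2 + V)
S(v, Z) = 28 - v (S(v, Z) = -112/(-4) - v = -112*(-1/4) - v = 28 - v)
(o(7) + d(189, 198))/(-25100 + S(-181, 9*(-9))) = (7*(-2 + 7) + (8 + 3*198))/(-25100 + (28 - 1*(-181))) = (7*5 + (8 + 594))/(-25100 + (28 + 181)) = (35 + 602)/(-25100 + 209) = 637/(-24891) = 637*(-1/24891) = -637/24891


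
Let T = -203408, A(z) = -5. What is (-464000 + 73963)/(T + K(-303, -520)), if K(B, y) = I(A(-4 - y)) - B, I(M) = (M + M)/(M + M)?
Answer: 390037/203104 ≈ 1.9204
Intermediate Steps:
I(M) = 1 (I(M) = (2*M)/((2*M)) = (2*M)*(1/(2*M)) = 1)
K(B, y) = 1 - B
(-464000 + 73963)/(T + K(-303, -520)) = (-464000 + 73963)/(-203408 + (1 - 1*(-303))) = -390037/(-203408 + (1 + 303)) = -390037/(-203408 + 304) = -390037/(-203104) = -390037*(-1/203104) = 390037/203104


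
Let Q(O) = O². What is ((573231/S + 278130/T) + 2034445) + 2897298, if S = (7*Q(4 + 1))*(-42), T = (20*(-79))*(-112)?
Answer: 15272385068347/3096800 ≈ 4.9317e+6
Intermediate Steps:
T = 176960 (T = -1580*(-112) = 176960)
S = -7350 (S = (7*(4 + 1)²)*(-42) = (7*5²)*(-42) = (7*25)*(-42) = 175*(-42) = -7350)
((573231/S + 278130/T) + 2034445) + 2897298 = ((573231/(-7350) + 278130/176960) + 2034445) + 2897298 = ((573231*(-1/7350) + 278130*(1/176960)) + 2034445) + 2897298 = ((-191077/2450 + 27813/17696) + 2034445) + 2897298 = (-236654053/3096800 + 2034445) + 2897298 = 6300032621947/3096800 + 2897298 = 15272385068347/3096800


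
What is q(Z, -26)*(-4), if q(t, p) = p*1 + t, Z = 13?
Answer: 52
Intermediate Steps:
q(t, p) = p + t
q(Z, -26)*(-4) = (-26 + 13)*(-4) = -13*(-4) = 52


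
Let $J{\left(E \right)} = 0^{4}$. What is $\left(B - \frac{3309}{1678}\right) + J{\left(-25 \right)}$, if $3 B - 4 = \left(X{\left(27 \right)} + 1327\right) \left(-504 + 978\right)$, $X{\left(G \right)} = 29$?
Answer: $\frac{1078521217}{5034} \approx 2.1425 \cdot 10^{5}$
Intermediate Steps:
$J{\left(E \right)} = 0$
$B = \frac{642748}{3}$ ($B = \frac{4}{3} + \frac{\left(29 + 1327\right) \left(-504 + 978\right)}{3} = \frac{4}{3} + \frac{1356 \cdot 474}{3} = \frac{4}{3} + \frac{1}{3} \cdot 642744 = \frac{4}{3} + 214248 = \frac{642748}{3} \approx 2.1425 \cdot 10^{5}$)
$\left(B - \frac{3309}{1678}\right) + J{\left(-25 \right)} = \left(\frac{642748}{3} - \frac{3309}{1678}\right) + 0 = \frac{1078521217}{5034} + 0 = \frac{1078521217}{5034}$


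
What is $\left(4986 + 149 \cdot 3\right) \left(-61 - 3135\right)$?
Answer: $-17363868$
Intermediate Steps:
$\left(4986 + 149 \cdot 3\right) \left(-61 - 3135\right) = \left(4986 + 447\right) \left(-3196\right) = 5433 \left(-3196\right) = -17363868$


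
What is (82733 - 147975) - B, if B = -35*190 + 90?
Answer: -58682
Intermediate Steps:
B = -6560 (B = -6650 + 90 = -6560)
(82733 - 147975) - B = (82733 - 147975) - 1*(-6560) = -65242 + 6560 = -58682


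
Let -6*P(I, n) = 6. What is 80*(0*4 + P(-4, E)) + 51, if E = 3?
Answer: -29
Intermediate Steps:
P(I, n) = -1 (P(I, n) = -⅙*6 = -1)
80*(0*4 + P(-4, E)) + 51 = 80*(0*4 - 1) + 51 = 80*(0 - 1) + 51 = 80*(-1) + 51 = -80 + 51 = -29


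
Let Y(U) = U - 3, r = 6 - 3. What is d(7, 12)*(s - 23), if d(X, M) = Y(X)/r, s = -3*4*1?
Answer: -140/3 ≈ -46.667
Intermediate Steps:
r = 3
s = -12 (s = -12*1 = -12)
Y(U) = -3 + U
d(X, M) = -1 + X/3 (d(X, M) = (-3 + X)/3 = (-3 + X)*(⅓) = -1 + X/3)
d(7, 12)*(s - 23) = (-1 + (⅓)*7)*(-12 - 23) = (-1 + 7/3)*(-35) = (4/3)*(-35) = -140/3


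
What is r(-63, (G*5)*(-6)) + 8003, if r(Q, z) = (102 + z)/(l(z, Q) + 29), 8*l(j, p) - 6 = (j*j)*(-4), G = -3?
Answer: 128695475/16081 ≈ 8003.0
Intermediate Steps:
l(j, p) = 3/4 - j**2/2 (l(j, p) = 3/4 + ((j*j)*(-4))/8 = 3/4 + (j**2*(-4))/8 = 3/4 + (-4*j**2)/8 = 3/4 - j**2/2)
r(Q, z) = (102 + z)/(119/4 - z**2/2) (r(Q, z) = (102 + z)/((3/4 - z**2/2) + 29) = (102 + z)/(119/4 - z**2/2))
r(-63, (G*5)*(-6)) + 8003 = 4*(-102 - (-3*5)*(-6))/(-119 + 2*(-3*5*(-6))**2) + 8003 = 4*(-102 - (-15)*(-6))/(-119 + 2*(-15*(-6))**2) + 8003 = 4*(-102 - 1*90)/(-119 + 2*90**2) + 8003 = 4*(-102 - 90)/(-119 + 2*8100) + 8003 = 4*(-192)/(-119 + 16200) + 8003 = 4*(-192)/16081 + 8003 = 4*(1/16081)*(-192) + 8003 = -768/16081 + 8003 = 128695475/16081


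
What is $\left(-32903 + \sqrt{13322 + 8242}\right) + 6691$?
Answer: $-26212 + 6 \sqrt{599} \approx -26065.0$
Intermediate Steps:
$\left(-32903 + \sqrt{13322 + 8242}\right) + 6691 = \left(-32903 + \sqrt{21564}\right) + 6691 = \left(-32903 + 6 \sqrt{599}\right) + 6691 = -26212 + 6 \sqrt{599}$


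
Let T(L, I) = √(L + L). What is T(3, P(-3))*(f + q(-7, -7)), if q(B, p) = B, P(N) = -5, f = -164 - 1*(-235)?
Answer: 64*√6 ≈ 156.77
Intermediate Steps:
f = 71 (f = -164 + 235 = 71)
T(L, I) = √2*√L (T(L, I) = √(2*L) = √2*√L)
T(3, P(-3))*(f + q(-7, -7)) = (√2*√3)*(71 - 7) = √6*64 = 64*√6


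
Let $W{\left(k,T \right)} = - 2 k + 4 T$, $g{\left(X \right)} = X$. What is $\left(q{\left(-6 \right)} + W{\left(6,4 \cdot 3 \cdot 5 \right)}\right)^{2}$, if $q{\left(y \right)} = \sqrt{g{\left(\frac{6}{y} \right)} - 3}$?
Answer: $51980 + 912 i \approx 51980.0 + 912.0 i$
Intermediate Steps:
$q{\left(y \right)} = \sqrt{-3 + \frac{6}{y}}$ ($q{\left(y \right)} = \sqrt{\frac{6}{y} - 3} = \sqrt{-3 + \frac{6}{y}}$)
$\left(q{\left(-6 \right)} + W{\left(6,4 \cdot 3 \cdot 5 \right)}\right)^{2} = \left(\sqrt{-3 + \frac{6}{-6}} + \left(\left(-2\right) 6 + 4 \cdot 4 \cdot 3 \cdot 5\right)\right)^{2} = \left(\sqrt{-3 + 6 \left(- \frac{1}{6}\right)} - \left(12 - 4 \cdot 12 \cdot 5\right)\right)^{2} = \left(\sqrt{-3 - 1} + \left(-12 + 4 \cdot 60\right)\right)^{2} = \left(\sqrt{-4} + \left(-12 + 240\right)\right)^{2} = \left(2 i + 228\right)^{2} = \left(228 + 2 i\right)^{2}$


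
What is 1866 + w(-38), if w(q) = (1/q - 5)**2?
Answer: 2730985/1444 ≈ 1891.3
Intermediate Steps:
w(q) = (-5 + 1/q)**2
1866 + w(-38) = 1866 + (-1 + 5*(-38))**2/(-38)**2 = 1866 + (-1 - 190)**2/1444 = 1866 + (1/1444)*(-191)**2 = 1866 + (1/1444)*36481 = 1866 + 36481/1444 = 2730985/1444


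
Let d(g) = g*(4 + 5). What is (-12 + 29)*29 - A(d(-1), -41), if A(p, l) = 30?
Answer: 463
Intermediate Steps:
d(g) = 9*g (d(g) = g*9 = 9*g)
(-12 + 29)*29 - A(d(-1), -41) = (-12 + 29)*29 - 1*30 = 17*29 - 30 = 493 - 30 = 463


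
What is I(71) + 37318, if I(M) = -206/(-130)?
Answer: 2425773/65 ≈ 37320.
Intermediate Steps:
I(M) = 103/65 (I(M) = -206*(-1/130) = 103/65)
I(71) + 37318 = 103/65 + 37318 = 2425773/65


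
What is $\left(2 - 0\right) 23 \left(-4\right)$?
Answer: $-184$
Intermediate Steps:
$\left(2 - 0\right) 23 \left(-4\right) = \left(2 + 0\right) 23 \left(-4\right) = 2 \cdot 23 \left(-4\right) = 46 \left(-4\right) = -184$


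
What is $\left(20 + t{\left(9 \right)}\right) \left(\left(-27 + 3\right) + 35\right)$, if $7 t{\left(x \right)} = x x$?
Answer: $\frac{2431}{7} \approx 347.29$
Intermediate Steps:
$t{\left(x \right)} = \frac{x^{2}}{7}$ ($t{\left(x \right)} = \frac{x x}{7} = \frac{x^{2}}{7}$)
$\left(20 + t{\left(9 \right)}\right) \left(\left(-27 + 3\right) + 35\right) = \left(20 + \frac{9^{2}}{7}\right) \left(\left(-27 + 3\right) + 35\right) = \left(20 + \frac{1}{7} \cdot 81\right) \left(-24 + 35\right) = \left(20 + \frac{81}{7}\right) 11 = \frac{221}{7} \cdot 11 = \frac{2431}{7}$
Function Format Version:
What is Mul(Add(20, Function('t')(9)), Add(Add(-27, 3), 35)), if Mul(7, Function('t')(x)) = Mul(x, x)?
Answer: Rational(2431, 7) ≈ 347.29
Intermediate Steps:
Function('t')(x) = Mul(Rational(1, 7), Pow(x, 2)) (Function('t')(x) = Mul(Rational(1, 7), Mul(x, x)) = Mul(Rational(1, 7), Pow(x, 2)))
Mul(Add(20, Function('t')(9)), Add(Add(-27, 3), 35)) = Mul(Add(20, Mul(Rational(1, 7), Pow(9, 2))), Add(Add(-27, 3), 35)) = Mul(Add(20, Mul(Rational(1, 7), 81)), Add(-24, 35)) = Mul(Add(20, Rational(81, 7)), 11) = Mul(Rational(221, 7), 11) = Rational(2431, 7)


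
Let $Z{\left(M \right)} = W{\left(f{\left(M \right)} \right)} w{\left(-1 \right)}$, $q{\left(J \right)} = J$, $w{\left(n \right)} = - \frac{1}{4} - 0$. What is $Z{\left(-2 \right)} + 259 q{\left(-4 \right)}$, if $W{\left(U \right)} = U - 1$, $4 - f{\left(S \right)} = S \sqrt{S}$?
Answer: $- \frac{4147}{4} - \frac{i \sqrt{2}}{2} \approx -1036.8 - 0.70711 i$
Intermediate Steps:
$f{\left(S \right)} = 4 - S^{\frac{3}{2}}$ ($f{\left(S \right)} = 4 - S \sqrt{S} = 4 - S^{\frac{3}{2}}$)
$w{\left(n \right)} = - \frac{1}{4}$ ($w{\left(n \right)} = \left(-1\right) \frac{1}{4} + 0 = - \frac{1}{4} + 0 = - \frac{1}{4}$)
$W{\left(U \right)} = -1 + U$ ($W{\left(U \right)} = U - 1 = -1 + U$)
$Z{\left(M \right)} = - \frac{3}{4} + \frac{M^{\frac{3}{2}}}{4}$ ($Z{\left(M \right)} = \left(-1 - \left(-4 + M^{\frac{3}{2}}\right)\right) \left(- \frac{1}{4}\right) = \left(3 - M^{\frac{3}{2}}\right) \left(- \frac{1}{4}\right) = - \frac{3}{4} + \frac{M^{\frac{3}{2}}}{4}$)
$Z{\left(-2 \right)} + 259 q{\left(-4 \right)} = \left(- \frac{3}{4} + \frac{\left(-2\right)^{\frac{3}{2}}}{4}\right) + 259 \left(-4\right) = \left(- \frac{3}{4} + \frac{\left(-2\right) i \sqrt{2}}{4}\right) - 1036 = \left(- \frac{3}{4} - \frac{i \sqrt{2}}{2}\right) - 1036 = - \frac{4147}{4} - \frac{i \sqrt{2}}{2}$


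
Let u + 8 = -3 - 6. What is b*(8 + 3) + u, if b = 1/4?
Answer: -57/4 ≈ -14.250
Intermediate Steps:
b = 1/4 ≈ 0.25000
u = -17 (u = -8 + (-3 - 6) = -8 - 9 = -17)
b*(8 + 3) + u = (8 + 3)/4 - 17 = (1/4)*11 - 17 = 11/4 - 17 = -57/4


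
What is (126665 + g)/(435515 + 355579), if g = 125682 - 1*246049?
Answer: 3149/395547 ≈ 0.0079611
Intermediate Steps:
g = -120367 (g = 125682 - 246049 = -120367)
(126665 + g)/(435515 + 355579) = (126665 - 120367)/(435515 + 355579) = 6298/791094 = 6298*(1/791094) = 3149/395547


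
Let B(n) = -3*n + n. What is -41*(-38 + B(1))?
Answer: 1640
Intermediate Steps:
B(n) = -2*n
-41*(-38 + B(1)) = -41*(-38 - 2*1) = -41*(-38 - 2) = -41*(-40) = 1640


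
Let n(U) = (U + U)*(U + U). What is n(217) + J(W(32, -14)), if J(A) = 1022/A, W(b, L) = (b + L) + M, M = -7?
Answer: 2072938/11 ≈ 1.8845e+5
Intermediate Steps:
W(b, L) = -7 + L + b (W(b, L) = (b + L) - 7 = (L + b) - 7 = -7 + L + b)
n(U) = 4*U**2 (n(U) = (2*U)*(2*U) = 4*U**2)
n(217) + J(W(32, -14)) = 4*217**2 + 1022/(-7 - 14 + 32) = 4*47089 + 1022/11 = 188356 + 1022*(1/11) = 188356 + 1022/11 = 2072938/11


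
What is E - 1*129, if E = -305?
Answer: -434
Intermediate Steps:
E - 1*129 = -305 - 1*129 = -305 - 129 = -434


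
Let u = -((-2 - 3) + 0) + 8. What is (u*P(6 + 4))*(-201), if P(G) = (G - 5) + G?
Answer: -39195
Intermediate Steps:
P(G) = -5 + 2*G (P(G) = (-5 + G) + G = -5 + 2*G)
u = 13 (u = -(-5 + 0) + 8 = -1*(-5) + 8 = 5 + 8 = 13)
(u*P(6 + 4))*(-201) = (13*(-5 + 2*(6 + 4)))*(-201) = (13*(-5 + 2*10))*(-201) = (13*(-5 + 20))*(-201) = (13*15)*(-201) = 195*(-201) = -39195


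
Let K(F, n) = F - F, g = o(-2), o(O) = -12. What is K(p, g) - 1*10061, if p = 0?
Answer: -10061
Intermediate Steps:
g = -12
K(F, n) = 0
K(p, g) - 1*10061 = 0 - 1*10061 = 0 - 10061 = -10061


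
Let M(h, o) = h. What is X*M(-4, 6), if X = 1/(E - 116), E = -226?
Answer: 2/171 ≈ 0.011696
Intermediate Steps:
X = -1/342 (X = 1/(-226 - 116) = 1/(-342) = -1/342 ≈ -0.0029240)
X*M(-4, 6) = -1/342*(-4) = 2/171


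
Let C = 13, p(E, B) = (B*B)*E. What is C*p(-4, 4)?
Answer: -832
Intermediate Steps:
p(E, B) = E*B**2 (p(E, B) = B**2*E = E*B**2)
C*p(-4, 4) = 13*(-4*4**2) = 13*(-4*16) = 13*(-64) = -832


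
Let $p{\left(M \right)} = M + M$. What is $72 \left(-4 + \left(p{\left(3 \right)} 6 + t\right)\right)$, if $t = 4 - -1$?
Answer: $2664$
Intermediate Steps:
$p{\left(M \right)} = 2 M$
$t = 5$ ($t = 4 + 1 = 5$)
$72 \left(-4 + \left(p{\left(3 \right)} 6 + t\right)\right) = 72 \left(-4 + \left(2 \cdot 3 \cdot 6 + 5\right)\right) = 72 \left(-4 + \left(6 \cdot 6 + 5\right)\right) = 72 \left(-4 + \left(36 + 5\right)\right) = 72 \left(-4 + 41\right) = 72 \cdot 37 = 2664$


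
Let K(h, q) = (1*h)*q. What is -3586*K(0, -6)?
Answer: 0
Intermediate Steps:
K(h, q) = h*q
-3586*K(0, -6) = -0*(-6) = -3586*0 = 0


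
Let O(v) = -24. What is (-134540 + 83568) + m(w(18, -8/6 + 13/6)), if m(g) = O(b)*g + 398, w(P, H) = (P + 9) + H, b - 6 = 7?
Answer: -51242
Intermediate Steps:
b = 13 (b = 6 + 7 = 13)
w(P, H) = 9 + H + P (w(P, H) = (9 + P) + H = 9 + H + P)
m(g) = 398 - 24*g (m(g) = -24*g + 398 = 398 - 24*g)
(-134540 + 83568) + m(w(18, -8/6 + 13/6)) = (-134540 + 83568) + (398 - 24*(9 + (-8/6 + 13/6) + 18)) = -50972 + (398 - 24*(9 + (-8*⅙ + 13*(⅙)) + 18)) = -50972 + (398 - 24*(9 + (-4/3 + 13/6) + 18)) = -50972 + (398 - 24*(9 + ⅚ + 18)) = -50972 + (398 - 24*167/6) = -50972 + (398 - 668) = -50972 - 270 = -51242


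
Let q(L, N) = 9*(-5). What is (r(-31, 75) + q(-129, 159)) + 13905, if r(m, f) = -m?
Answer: 13891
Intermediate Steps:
q(L, N) = -45
(r(-31, 75) + q(-129, 159)) + 13905 = (-1*(-31) - 45) + 13905 = (31 - 45) + 13905 = -14 + 13905 = 13891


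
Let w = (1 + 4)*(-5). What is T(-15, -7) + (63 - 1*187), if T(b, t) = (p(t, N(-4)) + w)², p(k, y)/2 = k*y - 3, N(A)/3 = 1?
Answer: 5205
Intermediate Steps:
N(A) = 3 (N(A) = 3*1 = 3)
p(k, y) = -6 + 2*k*y (p(k, y) = 2*(k*y - 3) = 2*(-3 + k*y) = -6 + 2*k*y)
w = -25 (w = 5*(-5) = -25)
T(b, t) = (-31 + 6*t)² (T(b, t) = ((-6 + 2*t*3) - 25)² = ((-6 + 6*t) - 25)² = (-31 + 6*t)²)
T(-15, -7) + (63 - 1*187) = (-31 + 6*(-7))² + (63 - 1*187) = (-31 - 42)² + (63 - 187) = (-73)² - 124 = 5329 - 124 = 5205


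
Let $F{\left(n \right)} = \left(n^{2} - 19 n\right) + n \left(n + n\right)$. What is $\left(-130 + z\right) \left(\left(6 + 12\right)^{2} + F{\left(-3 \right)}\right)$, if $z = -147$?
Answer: $-113016$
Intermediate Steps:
$F{\left(n \right)} = - 19 n + 3 n^{2}$ ($F{\left(n \right)} = \left(n^{2} - 19 n\right) + n 2 n = \left(n^{2} - 19 n\right) + 2 n^{2} = - 19 n + 3 n^{2}$)
$\left(-130 + z\right) \left(\left(6 + 12\right)^{2} + F{\left(-3 \right)}\right) = \left(-130 - 147\right) \left(\left(6 + 12\right)^{2} - 3 \left(-19 + 3 \left(-3\right)\right)\right) = - 277 \left(18^{2} - 3 \left(-19 - 9\right)\right) = - 277 \left(324 - -84\right) = - 277 \left(324 + 84\right) = \left(-277\right) 408 = -113016$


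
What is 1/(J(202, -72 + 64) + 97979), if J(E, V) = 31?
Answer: 1/98010 ≈ 1.0203e-5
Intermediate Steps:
1/(J(202, -72 + 64) + 97979) = 1/(31 + 97979) = 1/98010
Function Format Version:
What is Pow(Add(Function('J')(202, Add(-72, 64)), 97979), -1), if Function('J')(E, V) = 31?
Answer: Rational(1, 98010) ≈ 1.0203e-5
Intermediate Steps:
Pow(Add(Function('J')(202, Add(-72, 64)), 97979), -1) = Pow(Add(31, 97979), -1) = Pow(98010, -1) = Rational(1, 98010)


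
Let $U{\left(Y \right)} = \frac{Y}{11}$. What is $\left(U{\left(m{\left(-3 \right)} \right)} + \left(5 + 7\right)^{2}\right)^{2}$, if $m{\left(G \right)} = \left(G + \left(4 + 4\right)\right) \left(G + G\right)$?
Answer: $\frac{2414916}{121} \approx 19958.0$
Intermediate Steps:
$m{\left(G \right)} = 2 G \left(8 + G\right)$ ($m{\left(G \right)} = \left(G + 8\right) 2 G = \left(8 + G\right) 2 G = 2 G \left(8 + G\right)$)
$U{\left(Y \right)} = \frac{Y}{11}$ ($U{\left(Y \right)} = Y \frac{1}{11} = \frac{Y}{11}$)
$\left(U{\left(m{\left(-3 \right)} \right)} + \left(5 + 7\right)^{2}\right)^{2} = \left(\frac{2 \left(-3\right) \left(8 - 3\right)}{11} + \left(5 + 7\right)^{2}\right)^{2} = \left(\frac{2 \left(-3\right) 5}{11} + 12^{2}\right)^{2} = \left(\frac{1}{11} \left(-30\right) + 144\right)^{2} = \left(- \frac{30}{11} + 144\right)^{2} = \left(\frac{1554}{11}\right)^{2} = \frac{2414916}{121}$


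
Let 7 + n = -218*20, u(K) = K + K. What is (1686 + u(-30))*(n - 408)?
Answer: -7764150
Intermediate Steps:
u(K) = 2*K
n = -4367 (n = -7 - 218*20 = -7 - 4360 = -4367)
(1686 + u(-30))*(n - 408) = (1686 + 2*(-30))*(-4367 - 408) = (1686 - 60)*(-4775) = 1626*(-4775) = -7764150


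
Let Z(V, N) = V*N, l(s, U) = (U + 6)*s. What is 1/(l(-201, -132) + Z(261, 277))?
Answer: 1/97623 ≈ 1.0243e-5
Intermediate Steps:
l(s, U) = s*(6 + U) (l(s, U) = (6 + U)*s = s*(6 + U))
Z(V, N) = N*V
1/(l(-201, -132) + Z(261, 277)) = 1/(-201*(6 - 132) + 277*261) = 1/(-201*(-126) + 72297) = 1/(25326 + 72297) = 1/97623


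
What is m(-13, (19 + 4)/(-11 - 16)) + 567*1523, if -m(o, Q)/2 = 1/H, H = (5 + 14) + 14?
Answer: 28496851/33 ≈ 8.6354e+5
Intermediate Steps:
H = 33 (H = 19 + 14 = 33)
m(o, Q) = -2/33
m(-13, (19 + 4)/(-11 - 16)) + 567*1523 = -2/33 + 567*1523 = -2/33 + 863541 = 28496851/33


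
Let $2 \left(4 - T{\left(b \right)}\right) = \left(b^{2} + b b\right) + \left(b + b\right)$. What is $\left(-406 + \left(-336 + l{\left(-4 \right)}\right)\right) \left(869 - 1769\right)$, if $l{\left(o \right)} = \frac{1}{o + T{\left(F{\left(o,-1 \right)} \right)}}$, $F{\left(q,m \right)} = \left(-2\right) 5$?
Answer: $667810$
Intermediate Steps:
$F{\left(q,m \right)} = -10$
$T{\left(b \right)} = 4 - b - b^{2}$ ($T{\left(b \right)} = 4 - \frac{\left(b^{2} + b b\right) + \left(b + b\right)}{2} = 4 - \frac{\left(b^{2} + b^{2}\right) + 2 b}{2} = 4 - \frac{2 b^{2} + 2 b}{2} = 4 - \frac{2 b + 2 b^{2}}{2} = 4 - \left(b + b^{2}\right) = 4 - b - b^{2}$)
$l{\left(o \right)} = \frac{1}{-86 + o}$ ($l{\left(o \right)} = \frac{1}{o - 86} = \frac{1}{-86 + o}$)
$\left(-406 + \left(-336 + l{\left(-4 \right)}\right)\right) \left(869 - 1769\right) = \left(-406 - \left(336 - \frac{1}{-86 - 4}\right)\right) \left(869 - 1769\right) = \left(-406 - \left(336 - \frac{1}{-90}\right)\right) \left(-900\right) = \left(-406 - \frac{30241}{90}\right) \left(-900\right) = \left(- \frac{66781}{90}\right) \left(-900\right) = 667810$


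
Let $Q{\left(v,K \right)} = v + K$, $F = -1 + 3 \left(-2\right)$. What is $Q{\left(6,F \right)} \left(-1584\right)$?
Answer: $1584$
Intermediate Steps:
$F = -7$ ($F = -1 - 6 = -7$)
$Q{\left(v,K \right)} = K + v$
$Q{\left(6,F \right)} \left(-1584\right) = \left(-7 + 6\right) \left(-1584\right) = \left(-1\right) \left(-1584\right) = 1584$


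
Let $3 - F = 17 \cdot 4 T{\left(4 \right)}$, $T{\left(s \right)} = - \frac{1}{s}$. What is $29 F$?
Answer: $580$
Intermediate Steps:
$F = 20$ ($F = 3 - 17 \cdot 4 \left(- \frac{1}{4}\right) = 3 - 68 \left(\left(-1\right) \frac{1}{4}\right) = 3 - 68 \left(- \frac{1}{4}\right) = 3 - -17 = 3 + 17 = 20$)
$29 F = 29 \cdot 20 = 580$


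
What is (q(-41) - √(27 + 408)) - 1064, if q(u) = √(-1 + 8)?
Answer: -1064 + √7 - √435 ≈ -1082.2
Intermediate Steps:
q(u) = √7
(q(-41) - √(27 + 408)) - 1064 = (√7 - √(27 + 408)) - 1064 = (√7 - √435) - 1064 = -1064 + √7 - √435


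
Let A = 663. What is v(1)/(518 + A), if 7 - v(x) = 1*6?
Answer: 1/1181 ≈ 0.00084674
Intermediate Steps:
v(x) = 1 (v(x) = 7 - 6 = 1)
v(1)/(518 + A) = 1/(518 + 663) = 1/1181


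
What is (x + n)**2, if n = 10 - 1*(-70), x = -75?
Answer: 25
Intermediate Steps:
n = 80 (n = 10 + 70 = 80)
(x + n)**2 = (-75 + 80)**2 = 5**2 = 25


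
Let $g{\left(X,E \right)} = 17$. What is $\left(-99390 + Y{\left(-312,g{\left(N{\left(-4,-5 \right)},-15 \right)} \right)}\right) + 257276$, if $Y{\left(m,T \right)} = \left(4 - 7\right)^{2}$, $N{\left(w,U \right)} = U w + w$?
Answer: $157895$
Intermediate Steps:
$N{\left(w,U \right)} = w + U w$
$Y{\left(m,T \right)} = 9$ ($Y{\left(m,T \right)} = \left(-3\right)^{2} = 9$)
$\left(-99390 + Y{\left(-312,g{\left(N{\left(-4,-5 \right)},-15 \right)} \right)}\right) + 257276 = \left(-99390 + 9\right) + 257276 = -99381 + 257276 = 157895$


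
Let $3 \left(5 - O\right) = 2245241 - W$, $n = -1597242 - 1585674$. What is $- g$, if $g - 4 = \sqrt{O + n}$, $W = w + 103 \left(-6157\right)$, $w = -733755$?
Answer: $-4 - 10 i \sqrt{43873} \approx -4.0 - 2094.6 i$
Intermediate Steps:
$W = -1367926$ ($W = -733755 + 103 \left(-6157\right) = -733755 - 634171 = -1367926$)
$n = -3182916$
$O = -1204384$ ($O = 5 - \frac{2245241 - -1367926}{3} = 5 - \frac{2245241 + 1367926}{3} = 5 - 1204389 = -1204384$)
$g = 4 + 10 i \sqrt{43873}$ ($g = 4 + \sqrt{-1204384 - 3182916} = 4 + \sqrt{-4387300} = 4 + 10 i \sqrt{43873} \approx 4.0 + 2094.6 i$)
$- g = - (4 + 10 i \sqrt{43873}) = -4 - 10 i \sqrt{43873}$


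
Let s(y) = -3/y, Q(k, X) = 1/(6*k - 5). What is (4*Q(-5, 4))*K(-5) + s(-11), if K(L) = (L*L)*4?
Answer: -859/77 ≈ -11.156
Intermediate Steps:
Q(k, X) = 1/(-5 + 6*k)
K(L) = 4*L**2 (K(L) = L**2*4 = 4*L**2)
(4*Q(-5, 4))*K(-5) + s(-11) = (4/(-5 + 6*(-5)))*(4*(-5)**2) - 3/(-11) = (4/(-5 - 30))*(4*25) - 3*(-1/11) = (4/(-35))*100 + 3/11 = (4*(-1/35))*100 + 3/11 = -4/35*100 + 3/11 = -80/7 + 3/11 = -859/77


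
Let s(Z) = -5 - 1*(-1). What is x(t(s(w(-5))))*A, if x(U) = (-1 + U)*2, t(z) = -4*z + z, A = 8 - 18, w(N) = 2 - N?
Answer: -220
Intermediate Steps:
s(Z) = -4 (s(Z) = -5 + 1 = -4)
A = -10
t(z) = -3*z
x(U) = -2 + 2*U
x(t(s(w(-5))))*A = (-2 + 2*(-3*(-4)))*(-10) = (-2 + 2*12)*(-10) = (-2 + 24)*(-10) = 22*(-10) = -220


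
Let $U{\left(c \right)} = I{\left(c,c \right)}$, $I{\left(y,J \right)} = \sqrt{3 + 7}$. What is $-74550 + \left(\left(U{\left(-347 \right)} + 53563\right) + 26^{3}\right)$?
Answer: $-3411 + \sqrt{10} \approx -3407.8$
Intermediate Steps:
$I{\left(y,J \right)} = \sqrt{10}$
$U{\left(c \right)} = \sqrt{10}$
$-74550 + \left(\left(U{\left(-347 \right)} + 53563\right) + 26^{3}\right) = -74550 + \left(\left(\sqrt{10} + 53563\right) + 26^{3}\right) = -74550 + \left(\left(53563 + \sqrt{10}\right) + 17576\right) = -74550 + \left(71139 + \sqrt{10}\right) = -3411 + \sqrt{10}$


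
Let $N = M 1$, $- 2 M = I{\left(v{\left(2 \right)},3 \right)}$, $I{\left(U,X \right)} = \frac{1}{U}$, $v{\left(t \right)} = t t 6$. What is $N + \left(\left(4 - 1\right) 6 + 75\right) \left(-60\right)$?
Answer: $- \frac{267841}{48} \approx -5580.0$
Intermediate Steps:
$v{\left(t \right)} = 6 t^{2}$ ($v{\left(t \right)} = t^{2} \cdot 6 = 6 t^{2}$)
$M = - \frac{1}{48}$ ($M = - \frac{1}{2 \cdot 6 \cdot 2^{2}} = - \frac{1}{2 \cdot 6 \cdot 4} = - \frac{1}{2 \cdot 24} = \left(- \frac{1}{2}\right) \frac{1}{24} = - \frac{1}{48} \approx -0.020833$)
$N = - \frac{1}{48}$ ($N = \left(- \frac{1}{48}\right) 1 = - \frac{1}{48} \approx -0.020833$)
$N + \left(\left(4 - 1\right) 6 + 75\right) \left(-60\right) = - \frac{1}{48} + \left(\left(4 - 1\right) 6 + 75\right) \left(-60\right) = - \frac{1}{48} + \left(3 \cdot 6 + 75\right) \left(-60\right) = - \frac{1}{48} + \left(18 + 75\right) \left(-60\right) = - \frac{1}{48} + 93 \left(-60\right) = - \frac{1}{48} - 5580 = - \frac{267841}{48}$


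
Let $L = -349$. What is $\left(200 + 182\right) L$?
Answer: $-133318$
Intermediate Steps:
$\left(200 + 182\right) L = \left(200 + 182\right) \left(-349\right) = 382 \left(-349\right) = -133318$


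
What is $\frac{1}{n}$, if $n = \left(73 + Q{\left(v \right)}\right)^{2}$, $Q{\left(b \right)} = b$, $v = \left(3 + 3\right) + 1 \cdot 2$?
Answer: $\frac{1}{6561} \approx 0.00015242$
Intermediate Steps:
$v = 8$ ($v = 6 + 2 = 8$)
$n = 6561$ ($n = \left(73 + 8\right)^{2} = 81^{2} = 6561$)
$\frac{1}{n} = \frac{1}{6561}$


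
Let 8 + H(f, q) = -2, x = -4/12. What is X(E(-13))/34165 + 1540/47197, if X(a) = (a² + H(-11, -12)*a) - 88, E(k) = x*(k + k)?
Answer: 431238388/14512369545 ≈ 0.029715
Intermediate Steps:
x = -⅓ (x = -4*1/12 = -⅓ ≈ -0.33333)
E(k) = -2*k/3 (E(k) = -(k + k)/3 = -2*k/3)
H(f, q) = -10 (H(f, q) = -8 - 2 = -10)
X(a) = -88 + a² - 10*a (X(a) = (a² - 10*a) - 88 = -88 + a² - 10*a)
X(E(-13))/34165 + 1540/47197 = (-88 + (-⅔*(-13))² - (-20)*(-13)/3)/34165 + 1540/47197 = (-88 + (26/3)² - 10*26/3)*(1/34165) + 1540*(1/47197) = (-88 + 676/9 - 260/3)*(1/34165) + 1540/47197 = -896/9*1/34165 + 1540/47197 = -896/307485 + 1540/47197 = 431238388/14512369545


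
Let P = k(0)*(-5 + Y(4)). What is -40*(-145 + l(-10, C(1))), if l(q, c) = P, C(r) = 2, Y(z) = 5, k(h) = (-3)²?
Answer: 5800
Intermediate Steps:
k(h) = 9
P = 0 (P = 9*(-5 + 5) = 9*0 = 0)
l(q, c) = 0
-40*(-145 + l(-10, C(1))) = -40*(-145 + 0) = -40*(-145) = 5800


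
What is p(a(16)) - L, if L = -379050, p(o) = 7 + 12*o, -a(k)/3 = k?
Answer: 378481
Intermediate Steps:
a(k) = -3*k
p(a(16)) - L = (7 + 12*(-3*16)) - 1*(-379050) = (7 + 12*(-48)) + 379050 = (7 - 576) + 379050 = -569 + 379050 = 378481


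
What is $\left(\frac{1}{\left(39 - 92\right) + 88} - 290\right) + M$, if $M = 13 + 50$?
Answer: $- \frac{7944}{35} \approx -226.97$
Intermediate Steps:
$M = 63$
$\left(\frac{1}{\left(39 - 92\right) + 88} - 290\right) + M = \left(\frac{1}{\left(39 - 92\right) + 88} - 290\right) + 63 = \left(\frac{1}{-53 + 88} - 290\right) + 63 = \left(\frac{1}{35} - 290\right) + 63 = - \frac{10149}{35} + 63 = - \frac{7944}{35}$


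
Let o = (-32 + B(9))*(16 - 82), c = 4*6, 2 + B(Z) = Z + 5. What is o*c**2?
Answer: 760320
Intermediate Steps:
B(Z) = 3 + Z (B(Z) = -2 + (Z + 5) = -2 + (5 + Z) = 3 + Z)
c = 24
o = 1320 (o = (-32 + (3 + 9))*(16 - 82) = (-32 + 12)*(-66) = -20*(-66) = 1320)
o*c**2 = 1320*24**2 = 1320*576 = 760320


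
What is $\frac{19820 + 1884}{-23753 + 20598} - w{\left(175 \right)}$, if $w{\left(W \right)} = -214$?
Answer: $\frac{653466}{3155} \approx 207.12$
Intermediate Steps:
$\frac{19820 + 1884}{-23753 + 20598} - w{\left(175 \right)} = \frac{19820 + 1884}{-23753 + 20598} - -214 = \frac{21704}{-3155} + 214 = 21704 \left(- \frac{1}{3155}\right) + 214 = - \frac{21704}{3155} + 214 = \frac{653466}{3155}$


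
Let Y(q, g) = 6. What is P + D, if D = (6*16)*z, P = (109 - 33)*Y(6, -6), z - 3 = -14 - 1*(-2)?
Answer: -408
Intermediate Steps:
z = -9 (z = 3 + (-14 - 1*(-2)) = 3 + (-14 + 2) = 3 - 12 = -9)
P = 456 (P = (109 - 33)*6 = 76*6 = 456)
D = -864 (D = (6*16)*(-9) = 96*(-9) = -864)
P + D = 456 - 864 = -408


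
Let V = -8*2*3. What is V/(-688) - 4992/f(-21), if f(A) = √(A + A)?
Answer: 3/43 + 832*I*√42/7 ≈ 0.069767 + 770.28*I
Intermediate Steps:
f(A) = √2*√A (f(A) = √(2*A) = √2*√A)
V = -48 (V = -16*3 = -48)
V/(-688) - 4992/f(-21) = -48/(-688) - 4992*(-I*√42/42) = -48*(-1/688) - 4992*(-I*√42/42) = 3/43 - 4992*(-I*√42/42) = 3/43 - (-832)*I*√42/7 = 3/43 + 832*I*√42/7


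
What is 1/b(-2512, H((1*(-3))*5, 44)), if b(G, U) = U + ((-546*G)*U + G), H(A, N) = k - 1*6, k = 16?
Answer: 1/13713018 ≈ 7.2923e-8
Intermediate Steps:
H(A, N) = 10 (H(A, N) = 16 - 1*6 = 16 - 6 = 10)
b(G, U) = G + U - 546*G*U (b(G, U) = U + (-546*G*U + G) = U + (G - 546*G*U) = G + U - 546*G*U)
1/b(-2512, H((1*(-3))*5, 44)) = 1/(-2512 + 10 - 546*(-2512)*10) = 1/(-2512 + 10 + 13715520) = 1/13713018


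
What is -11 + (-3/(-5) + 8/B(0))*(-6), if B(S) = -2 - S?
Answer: 47/5 ≈ 9.4000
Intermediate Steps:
-11 + (-3/(-5) + 8/B(0))*(-6) = -11 + (-3/(-5) + 8/(-2 - 1*0))*(-6) = -11 + (-3*(-⅕) + 8/(-2 + 0))*(-6) = -11 + (⅗ + 8/(-2))*(-6) = -11 + (⅗ + 8*(-½))*(-6) = -11 + (⅗ - 4)*(-6) = -11 - 17/5*(-6) = -11 + 102/5 = 47/5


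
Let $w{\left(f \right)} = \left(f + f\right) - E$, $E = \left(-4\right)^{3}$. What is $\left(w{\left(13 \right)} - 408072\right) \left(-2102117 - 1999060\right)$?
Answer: $1673206394814$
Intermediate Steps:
$E = -64$
$w{\left(f \right)} = 64 + 2 f$ ($w{\left(f \right)} = \left(f + f\right) - -64 = 2 f + 64 = 64 + 2 f$)
$\left(w{\left(13 \right)} - 408072\right) \left(-2102117 - 1999060\right) = \left(\left(64 + 2 \cdot 13\right) - 408072\right) \left(-2102117 - 1999060\right) = \left(\left(64 + 26\right) - 408072\right) \left(-4101177\right) = \left(90 - 408072\right) \left(-4101177\right) = \left(-407982\right) \left(-4101177\right) = 1673206394814$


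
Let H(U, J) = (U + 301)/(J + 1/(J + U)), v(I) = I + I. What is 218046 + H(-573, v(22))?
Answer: 5074876762/23275 ≈ 2.1804e+5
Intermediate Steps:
v(I) = 2*I
H(U, J) = (301 + U)/(J + 1/(J + U))
218046 + H(-573, v(22)) = 218046 + ((-573)**2 + 301*(2*22) + 301*(-573) + (2*22)*(-573))/(1 + (2*22)**2 + (2*22)*(-573)) = 218046 + (328329 + 301*44 - 172473 + 44*(-573))/(1 + 44**2 + 44*(-573)) = 218046 + (328329 + 13244 - 172473 - 25212)/(1 + 1936 - 25212) = 218046 + 143888/(-23275) = 218046 - 1/23275*143888 = 218046 - 143888/23275 = 5074876762/23275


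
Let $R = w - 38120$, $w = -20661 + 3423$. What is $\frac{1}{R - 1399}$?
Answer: $- \frac{1}{56757} \approx -1.7619 \cdot 10^{-5}$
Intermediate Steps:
$w = -17238$
$R = -55358$ ($R = -17238 - 38120 = -55358$)
$\frac{1}{R - 1399} = \frac{1}{-55358 - 1399} = \frac{1}{-56757} = - \frac{1}{56757}$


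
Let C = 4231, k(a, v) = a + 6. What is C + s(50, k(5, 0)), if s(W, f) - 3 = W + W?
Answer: 4334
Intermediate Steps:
k(a, v) = 6 + a
s(W, f) = 3 + 2*W (s(W, f) = 3 + (W + W) = 3 + 2*W)
C + s(50, k(5, 0)) = 4231 + (3 + 2*50) = 4231 + (3 + 100) = 4231 + 103 = 4334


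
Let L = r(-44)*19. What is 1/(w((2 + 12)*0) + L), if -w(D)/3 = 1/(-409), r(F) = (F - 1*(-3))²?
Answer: 409/13063054 ≈ 3.1310e-5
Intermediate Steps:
r(F) = (3 + F)² (r(F) = (F + 3)² = (3 + F)²)
L = 31939 (L = (3 - 44)²*19 = (-41)²*19 = 1681*19 = 31939)
w(D) = 3/409 (w(D) = -3/(-409) = -3*(-1/409) = 3/409)
1/(w((2 + 12)*0) + L) = 1/(3/409 + 31939) = 1/(13063054/409) = 409/13063054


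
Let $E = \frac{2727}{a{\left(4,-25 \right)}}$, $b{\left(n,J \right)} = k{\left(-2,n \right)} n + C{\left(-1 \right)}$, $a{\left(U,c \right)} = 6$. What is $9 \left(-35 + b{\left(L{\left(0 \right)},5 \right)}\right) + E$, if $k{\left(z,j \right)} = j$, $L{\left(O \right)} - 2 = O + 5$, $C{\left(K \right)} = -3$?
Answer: $\frac{1107}{2} \approx 553.5$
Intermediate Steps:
$L{\left(O \right)} = 7 + O$ ($L{\left(O \right)} = 2 + \left(O + 5\right) = 2 + \left(5 + O\right) = 7 + O$)
$b{\left(n,J \right)} = -3 + n^{2}$ ($b{\left(n,J \right)} = n n - 3 = n^{2} - 3 = -3 + n^{2}$)
$E = \frac{909}{2}$ ($E = \frac{2727}{6} = 2727 \cdot \frac{1}{6} = \frac{909}{2} \approx 454.5$)
$9 \left(-35 + b{\left(L{\left(0 \right)},5 \right)}\right) + E = 9 \left(-35 - \left(3 - \left(7 + 0\right)^{2}\right)\right) + \frac{909}{2} = 9 \left(-35 - \left(3 - 7^{2}\right)\right) + \frac{909}{2} = 9 \left(-35 + \left(-3 + 49\right)\right) + \frac{909}{2} = 9 \left(-35 + 46\right) + \frac{909}{2} = 9 \cdot 11 + \frac{909}{2} = 99 + \frac{909}{2} = \frac{1107}{2}$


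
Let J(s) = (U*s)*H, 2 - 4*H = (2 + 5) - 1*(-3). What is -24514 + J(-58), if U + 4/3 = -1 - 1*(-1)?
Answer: -74006/3 ≈ -24669.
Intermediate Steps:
U = -4/3 (U = -4/3 + (-1 - 1*(-1)) = -4/3 + (-1 + 1) = -4/3 + 0 = -4/3 ≈ -1.3333)
H = -2 (H = 1/2 - ((2 + 5) - 1*(-3))/4 = 1/2 - (7 + 3)/4 = 1/2 - 1/4*10 = 1/2 - 5/2 = -2)
J(s) = 8*s/3 (J(s) = -4*s/3*(-2) = 8*s/3)
-24514 + J(-58) = -24514 + (8/3)*(-58) = -24514 - 464/3 = -74006/3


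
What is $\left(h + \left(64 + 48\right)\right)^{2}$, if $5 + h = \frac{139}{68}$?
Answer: $\frac{54982225}{4624} \approx 11891.0$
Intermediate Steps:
$h = - \frac{201}{68}$ ($h = -5 + \frac{139}{68} = - \frac{201}{68} \approx -2.9559$)
$\left(h + \left(64 + 48\right)\right)^{2} = \left(- \frac{201}{68} + \left(64 + 48\right)\right)^{2} = \left(- \frac{201}{68} + 112\right)^{2} = \left(\frac{7415}{68}\right)^{2} = \frac{54982225}{4624}$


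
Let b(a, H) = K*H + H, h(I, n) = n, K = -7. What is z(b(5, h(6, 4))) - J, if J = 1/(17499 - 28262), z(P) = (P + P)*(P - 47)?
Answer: 36680305/10763 ≈ 3408.0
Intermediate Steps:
b(a, H) = -6*H (b(a, H) = -7*H + H = -6*H)
z(P) = 2*P*(-47 + P) (z(P) = (2*P)*(-47 + P) = 2*P*(-47 + P))
J = -1/10763 (J = 1/(-10763) = -1/10763 ≈ -9.2911e-5)
z(b(5, h(6, 4))) - J = 2*(-6*4)*(-47 - 6*4) - 1*(-1/10763) = 2*(-24)*(-47 - 24) + 1/10763 = 2*(-24)*(-71) + 1/10763 = 3408 + 1/10763 = 36680305/10763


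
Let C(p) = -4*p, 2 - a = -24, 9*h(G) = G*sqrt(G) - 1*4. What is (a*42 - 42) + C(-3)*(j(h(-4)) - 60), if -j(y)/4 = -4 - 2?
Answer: 618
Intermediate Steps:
h(G) = -4/9 + G**(3/2)/9 (h(G) = (G*sqrt(G) - 1*4)/9 = (G**(3/2) - 4)/9 = (-4 + G**(3/2))/9 = -4/9 + G**(3/2)/9)
a = 26 (a = 2 - 1*(-24) = 2 + 24 = 26)
j(y) = 24 (j(y) = -4*(-4 - 2) = -4*(-6) = 24)
(a*42 - 42) + C(-3)*(j(h(-4)) - 60) = (26*42 - 42) + (-4*(-3))*(24 - 60) = (1092 - 42) + 12*(-36) = 1050 - 432 = 618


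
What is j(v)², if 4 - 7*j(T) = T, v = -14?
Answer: 324/49 ≈ 6.6122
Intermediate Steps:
j(T) = 4/7 - T/7
j(v)² = (4/7 - ⅐*(-14))² = (4/7 + 2)² = (18/7)² = 324/49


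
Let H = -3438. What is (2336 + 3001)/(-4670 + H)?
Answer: -5337/8108 ≈ -0.65824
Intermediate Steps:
(2336 + 3001)/(-4670 + H) = (2336 + 3001)/(-4670 - 3438) = 5337/(-8108) = 5337*(-1/8108) = -5337/8108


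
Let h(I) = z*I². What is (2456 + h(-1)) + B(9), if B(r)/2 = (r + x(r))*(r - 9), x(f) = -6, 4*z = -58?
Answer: 4883/2 ≈ 2441.5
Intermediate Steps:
z = -29/2 (z = (¼)*(-58) = -29/2 ≈ -14.500)
B(r) = 2*(-9 + r)*(-6 + r) (B(r) = 2*((r - 6)*(r - 9)) = 2*((-6 + r)*(-9 + r)) = 2*((-9 + r)*(-6 + r)) = 2*(-9 + r)*(-6 + r))
h(I) = -29*I²/2
(2456 + h(-1)) + B(9) = (2456 - 29/2*(-1)²) + (108 - 30*9 + 2*9²) = (2456 - 29/2*1) + (108 - 270 + 2*81) = (2456 - 29/2) + (108 - 270 + 162) = 4883/2 + 0 = 4883/2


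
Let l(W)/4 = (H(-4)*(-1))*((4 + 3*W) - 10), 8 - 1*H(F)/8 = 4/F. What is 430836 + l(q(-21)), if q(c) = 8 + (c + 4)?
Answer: 440340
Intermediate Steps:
q(c) = 12 + c (q(c) = 8 + (4 + c) = 12 + c)
H(F) = 64 - 32/F
l(W) = 1728 - 864*W (l(W) = 4*(((64 - 32/(-4))*(-1))*((4 + 3*W) - 10)) = 4*(((64 - 32*(-¼))*(-1))*(-6 + 3*W)) = 4*(((64 + 8)*(-1))*(-6 + 3*W)) = 4*((72*(-1))*(-6 + 3*W)) = 4*(-72*(-6 + 3*W)) = 4*(432 - 216*W) = 1728 - 864*W)
430836 + l(q(-21)) = 430836 + (1728 - 864*(12 - 21)) = 430836 + (1728 - 864*(-9)) = 430836 + (1728 + 7776) = 430836 + 9504 = 440340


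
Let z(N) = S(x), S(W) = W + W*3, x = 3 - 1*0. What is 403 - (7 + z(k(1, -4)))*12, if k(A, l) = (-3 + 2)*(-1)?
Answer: 175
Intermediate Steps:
k(A, l) = 1 (k(A, l) = -1*(-1) = 1)
x = 3 (x = 3 + 0 = 3)
S(W) = 4*W (S(W) = W + 3*W = 4*W)
z(N) = 12 (z(N) = 4*3 = 12)
403 - (7 + z(k(1, -4)))*12 = 403 - (7 + 12)*12 = 403 - 19*12 = 403 - 1*228 = 403 - 228 = 175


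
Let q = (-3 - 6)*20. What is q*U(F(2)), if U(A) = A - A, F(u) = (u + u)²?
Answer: 0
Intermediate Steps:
F(u) = 4*u² (F(u) = (2*u)² = 4*u²)
U(A) = 0
q = -180 (q = -9*20 = -180)
q*U(F(2)) = -180*0 = 0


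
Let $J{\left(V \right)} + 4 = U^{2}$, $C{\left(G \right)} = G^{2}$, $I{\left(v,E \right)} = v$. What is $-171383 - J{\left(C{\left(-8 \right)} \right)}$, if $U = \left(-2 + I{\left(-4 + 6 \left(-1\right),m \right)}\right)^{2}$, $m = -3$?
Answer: $-192115$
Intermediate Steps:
$U = 144$ ($U = \left(-2 + \left(-4 + 6 \left(-1\right)\right)\right)^{2} = \left(-2 - 10\right)^{2} = \left(-12\right)^{2} = 144$)
$J{\left(V \right)} = 20732$ ($J{\left(V \right)} = -4 + 144^{2} = -4 + 20736 = 20732$)
$-171383 - J{\left(C{\left(-8 \right)} \right)} = -171383 - 20732 = -192115$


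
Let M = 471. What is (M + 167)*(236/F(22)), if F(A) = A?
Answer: 6844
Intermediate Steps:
(M + 167)*(236/F(22)) = (471 + 167)*(236/22) = 638*(236*(1/22)) = 638*(118/11) = 6844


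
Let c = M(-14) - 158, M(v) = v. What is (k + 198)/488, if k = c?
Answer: 13/244 ≈ 0.053279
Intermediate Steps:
c = -172 (c = -14 - 158 = -172)
k = -172
(k + 198)/488 = (-172 + 198)/488 = 26*(1/488) = 13/244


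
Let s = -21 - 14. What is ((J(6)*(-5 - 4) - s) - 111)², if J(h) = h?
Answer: 16900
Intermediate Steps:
s = -35
((J(6)*(-5 - 4) - s) - 111)² = ((6*(-5 - 4) - 1*(-35)) - 111)² = ((6*(-9) + 35) - 111)² = ((-54 + 35) - 111)² = (-19 - 111)² = (-130)² = 16900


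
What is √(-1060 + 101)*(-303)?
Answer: -303*I*√959 ≈ -9383.2*I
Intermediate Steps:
√(-1060 + 101)*(-303) = √(-959)*(-303) = (I*√959)*(-303) = -303*I*√959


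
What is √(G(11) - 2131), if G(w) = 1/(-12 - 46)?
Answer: I*√7168742/58 ≈ 46.163*I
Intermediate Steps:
G(w) = -1/58 (G(w) = 1/(-58) = -1/58)
√(G(11) - 2131) = √(-1/58 - 2131) = √(-123599/58) = I*√7168742/58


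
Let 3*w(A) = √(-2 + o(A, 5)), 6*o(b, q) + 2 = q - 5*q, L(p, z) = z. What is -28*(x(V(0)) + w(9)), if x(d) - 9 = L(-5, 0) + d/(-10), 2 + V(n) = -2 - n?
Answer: -1316/5 - 28*I*√51/9 ≈ -263.2 - 22.218*I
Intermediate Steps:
o(b, q) = -⅓ - 2*q/3 (o(b, q) = -⅓ + (q - 5*q)/6 = -⅓ + (-4*q)/6 = -⅓ - 2*q/3)
w(A) = I*√51/9 (w(A) = √(-2 + (-⅓ - ⅔*5))/3 = √(-2 + (-⅓ - 10/3))/3 = √(-2 - 11/3)/3 = √(-17/3)/3 = (I*√51/3)/3 = I*√51/9)
V(n) = -4 - n (V(n) = -2 + (-2 - n) = -4 - n)
x(d) = 9 - d/10 (x(d) = 9 + (0 + d/(-10)) = 9 + (0 + d*(-⅒)) = 9 + (0 - d/10) = 9 - d/10)
-28*(x(V(0)) + w(9)) = -28*((9 - (-4 - 1*0)/10) + I*√51/9) = -28*((9 - (-4 + 0)/10) + I*√51/9) = -28*((9 - ⅒*(-4)) + I*√51/9) = -28*((9 + ⅖) + I*√51/9) = -28*(47/5 + I*√51/9) = -1316/5 - 28*I*√51/9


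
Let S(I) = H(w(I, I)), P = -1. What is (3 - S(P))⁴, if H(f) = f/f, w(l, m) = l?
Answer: 16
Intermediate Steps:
H(f) = 1
S(I) = 1
(3 - S(P))⁴ = (3 - 1*1)⁴ = (3 - 1)⁴ = 2⁴ = 16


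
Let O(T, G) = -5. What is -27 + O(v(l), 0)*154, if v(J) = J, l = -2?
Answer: -797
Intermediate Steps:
-27 + O(v(l), 0)*154 = -27 - 5*154 = -27 - 770 = -797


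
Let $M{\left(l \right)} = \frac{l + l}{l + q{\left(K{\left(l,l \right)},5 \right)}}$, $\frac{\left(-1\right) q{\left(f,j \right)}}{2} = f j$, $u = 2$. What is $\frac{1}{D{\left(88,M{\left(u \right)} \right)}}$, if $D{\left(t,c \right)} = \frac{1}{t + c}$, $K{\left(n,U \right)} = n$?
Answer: $\frac{790}{9} \approx 87.778$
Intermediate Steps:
$q{\left(f,j \right)} = - 2 f j$
$M{\left(l \right)} = - \frac{2}{9}$ ($M{\left(l \right)} = \frac{l + l}{l - 2 l 5} = \frac{2 l}{l - 10 l} = \frac{2 l}{\left(-9\right) l} = 2 l \left(- \frac{1}{9 l}\right) = - \frac{2}{9}$)
$D{\left(t,c \right)} = \frac{1}{c + t}$
$\frac{1}{D{\left(88,M{\left(u \right)} \right)}} = \frac{1}{\frac{1}{- \frac{2}{9} + 88}} = \frac{1}{\frac{1}{\frac{790}{9}}} = \frac{1}{\frac{9}{790}} = \frac{790}{9}$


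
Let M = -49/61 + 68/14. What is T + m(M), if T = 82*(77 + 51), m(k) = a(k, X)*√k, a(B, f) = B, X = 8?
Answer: 10496 + 1731*√739137/182329 ≈ 10504.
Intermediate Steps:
M = 1731/427 (M = -49*1/61 + 68*(1/14) = -49/61 + 34/7 = 1731/427 ≈ 4.0539)
m(k) = k^(3/2) (m(k) = k*√k = k^(3/2))
T = 10496 (T = 82*128 = 10496)
T + m(M) = 10496 + (1731/427)^(3/2) = 10496 + 1731*√739137/182329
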